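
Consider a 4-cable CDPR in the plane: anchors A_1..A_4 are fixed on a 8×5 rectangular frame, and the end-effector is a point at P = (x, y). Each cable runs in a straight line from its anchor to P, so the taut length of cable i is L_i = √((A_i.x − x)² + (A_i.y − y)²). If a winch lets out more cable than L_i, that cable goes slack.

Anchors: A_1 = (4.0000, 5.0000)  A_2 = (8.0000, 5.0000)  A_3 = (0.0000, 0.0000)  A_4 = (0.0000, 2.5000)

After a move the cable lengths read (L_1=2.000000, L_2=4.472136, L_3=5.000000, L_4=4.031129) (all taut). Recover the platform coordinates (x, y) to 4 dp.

expand ‖A_i−P‖²=L_i² and subtract eq 1 (k_i ≔ ‖A_i‖²−L_i²)
k_1 = 16.0000+25.0000−4.0000 = 37.0000
eq1−eq2 → [-8.0000  0.0000]·P = -32.0000
eq1−eq3 → [8.0000  10.0000]·P = 62.0000
eq1−eq4 → [8.0000  5.0000]·P = 47.0000
2×2 solve → P = (4.0000, 3.0000)
check cable 4: ‖A_4−P‖² = 16.2500 ≈ L_4² = 16.2500 ✓

(4.0000, 3.0000)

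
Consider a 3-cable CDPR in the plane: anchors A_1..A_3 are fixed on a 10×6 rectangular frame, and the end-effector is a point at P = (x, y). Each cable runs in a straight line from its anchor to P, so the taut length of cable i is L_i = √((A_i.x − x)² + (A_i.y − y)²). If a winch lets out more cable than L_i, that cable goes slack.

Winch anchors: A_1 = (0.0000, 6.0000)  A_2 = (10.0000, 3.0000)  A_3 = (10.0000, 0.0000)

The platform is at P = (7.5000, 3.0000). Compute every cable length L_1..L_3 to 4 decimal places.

(8.0777, 2.5000, 3.9051)

L_1 = √((0.0000−7.5000)² + (6.0000−3.0000)²) = 8.0777
L_2 = √((10.0000−7.5000)² + (3.0000−3.0000)²) = 2.5000
L_3 = √((10.0000−7.5000)² + (0.0000−3.0000)²) = 3.9051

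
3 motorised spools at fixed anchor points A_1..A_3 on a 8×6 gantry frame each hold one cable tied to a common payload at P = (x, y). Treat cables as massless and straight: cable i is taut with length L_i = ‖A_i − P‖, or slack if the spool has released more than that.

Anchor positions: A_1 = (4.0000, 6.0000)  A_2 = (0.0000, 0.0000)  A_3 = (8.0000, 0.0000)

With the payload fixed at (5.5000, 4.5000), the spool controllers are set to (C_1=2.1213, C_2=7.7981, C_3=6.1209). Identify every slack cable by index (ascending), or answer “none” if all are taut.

2, 3

cable 1: √((-1.5000)²+(1.5000)²)=2.1213, C_1=2.1213: taut
cable 2: √((-5.5000)²+(-4.5000)²)=7.1063, C_2=7.7981: slack
cable 3: √((2.5000)²+(-4.5000)²)=5.1478, C_3=6.1209: slack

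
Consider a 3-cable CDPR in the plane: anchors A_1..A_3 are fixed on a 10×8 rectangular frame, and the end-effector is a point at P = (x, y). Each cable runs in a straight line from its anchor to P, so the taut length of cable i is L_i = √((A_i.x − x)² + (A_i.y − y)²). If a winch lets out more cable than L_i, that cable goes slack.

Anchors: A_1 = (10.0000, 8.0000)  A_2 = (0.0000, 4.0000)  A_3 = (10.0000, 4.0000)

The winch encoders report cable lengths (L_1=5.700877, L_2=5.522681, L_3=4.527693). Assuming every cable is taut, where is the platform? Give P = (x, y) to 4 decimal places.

(5.5000, 4.5000)

each cable: (A_i−P)·(A_i−P) = L_i²; let k_i = ‖A_i‖²−L_i²
k_1 = 100.0000+64.0000−32.5000 = 131.5000
row 1: 20.0000x + 8.0000y = 146.0000  (k_2=-14.5000)
row 2: 0.0000x + 8.0000y = 36.0000  (k_3=95.5000)
Cramer on rows 1–2 → x = 5.5000, y = 4.5000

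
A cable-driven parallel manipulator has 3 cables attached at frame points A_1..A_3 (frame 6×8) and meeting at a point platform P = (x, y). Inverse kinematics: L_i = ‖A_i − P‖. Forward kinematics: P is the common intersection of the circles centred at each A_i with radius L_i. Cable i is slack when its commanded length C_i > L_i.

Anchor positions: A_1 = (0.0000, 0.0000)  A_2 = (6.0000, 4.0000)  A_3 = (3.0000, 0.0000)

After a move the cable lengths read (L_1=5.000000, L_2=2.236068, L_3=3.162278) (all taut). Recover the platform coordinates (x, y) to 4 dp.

(4.0000, 3.0000)

circle eqns → linear via eq_j − eq_1; set c_j = A_j·A_j − L_j²
c_1 = 0.0000+0.0000−25.0000 = -25.0000
-12.0000·x − 8.0000·y = c_1−c_2 = -72.0000
-6.0000·x + 0.0000·y = c_1−c_3 = -24.0000
solve first two rows → x=4.0000, y=3.0000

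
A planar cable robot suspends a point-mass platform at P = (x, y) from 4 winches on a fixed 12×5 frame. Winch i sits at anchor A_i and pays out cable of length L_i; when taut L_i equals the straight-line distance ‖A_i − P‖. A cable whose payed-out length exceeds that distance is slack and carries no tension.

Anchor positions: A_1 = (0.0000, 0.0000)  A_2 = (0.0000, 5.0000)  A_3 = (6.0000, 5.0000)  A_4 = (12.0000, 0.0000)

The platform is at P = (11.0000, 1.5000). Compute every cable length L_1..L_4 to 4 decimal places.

(11.1018, 11.5434, 6.1033, 1.8028)

L_1: Δ = A_1−P = (-11.0000, -1.5000) → ‖Δ‖ = √123.2500 = 11.1018
L_2: Δ = A_2−P = (-11.0000, 3.5000) → ‖Δ‖ = √133.2500 = 11.5434
L_3: Δ = A_3−P = (-5.0000, 3.5000) → ‖Δ‖ = √37.2500 = 6.1033
L_4: Δ = A_4−P = (1.0000, -1.5000) → ‖Δ‖ = √3.2500 = 1.8028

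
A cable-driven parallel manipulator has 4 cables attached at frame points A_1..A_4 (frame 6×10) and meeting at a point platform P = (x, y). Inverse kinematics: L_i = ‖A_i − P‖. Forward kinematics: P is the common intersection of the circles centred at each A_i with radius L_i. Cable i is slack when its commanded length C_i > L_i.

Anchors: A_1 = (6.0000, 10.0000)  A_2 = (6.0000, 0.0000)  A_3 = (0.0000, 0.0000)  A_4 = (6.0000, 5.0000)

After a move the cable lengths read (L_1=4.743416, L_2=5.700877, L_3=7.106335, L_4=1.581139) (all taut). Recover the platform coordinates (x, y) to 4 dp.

(4.5000, 5.5000)

circle eqns → linear via eq_j − eq_1; set q_j = A_j·A_j − L_j²
q_1 = 36.0000+100.0000−22.5000 = 113.5000
0.0000·x + 20.0000·y = q_1−q_2 = 110.0000
12.0000·x + 20.0000·y = q_1−q_3 = 164.0000
0.0000·x + 10.0000·y = q_1−q_4 = 55.0000
solve first two rows → x=4.5000, y=5.5000
check cable 4: ‖A_4−P‖² = 2.5000 ≈ L_4² = 2.5000 ✓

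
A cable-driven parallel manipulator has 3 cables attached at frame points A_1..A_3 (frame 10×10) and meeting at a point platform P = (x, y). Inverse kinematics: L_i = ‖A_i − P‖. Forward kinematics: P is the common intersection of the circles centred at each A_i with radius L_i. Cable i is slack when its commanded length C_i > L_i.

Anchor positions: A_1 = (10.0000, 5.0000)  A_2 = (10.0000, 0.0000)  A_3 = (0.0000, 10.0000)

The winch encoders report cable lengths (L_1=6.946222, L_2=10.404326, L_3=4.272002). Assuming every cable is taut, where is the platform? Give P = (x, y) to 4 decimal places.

(4.0000, 8.5000)

expand ‖A_i−P‖²=L_i² and subtract eq 1 (k_i ≔ ‖A_i‖²−L_i²)
k_1 = 100.0000+25.0000−48.2500 = 76.7500
eq1−eq2 → [0.0000  10.0000]·P = 85.0000
eq1−eq3 → [20.0000  -10.0000]·P = -5.0000
2×2 solve → P = (4.0000, 8.5000)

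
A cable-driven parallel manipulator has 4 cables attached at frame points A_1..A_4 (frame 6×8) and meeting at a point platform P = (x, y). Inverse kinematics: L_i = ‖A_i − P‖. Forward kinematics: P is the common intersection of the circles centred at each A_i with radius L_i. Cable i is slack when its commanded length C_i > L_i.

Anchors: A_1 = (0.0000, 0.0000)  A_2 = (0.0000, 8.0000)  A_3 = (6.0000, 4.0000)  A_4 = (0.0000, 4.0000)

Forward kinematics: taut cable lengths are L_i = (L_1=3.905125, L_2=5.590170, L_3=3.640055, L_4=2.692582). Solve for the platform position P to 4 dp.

(2.5000, 3.0000)

circle eqns → linear via eq_j − eq_1; set c_j = A_j·A_j − L_j²
c_1 = 0.0000+0.0000−15.2500 = -15.2500
0.0000·x − 16.0000·y = c_1−c_2 = -48.0000
-12.0000·x − 8.0000·y = c_1−c_3 = -54.0000
0.0000·x − 8.0000·y = c_1−c_4 = -24.0000
solve first two rows → x=2.5000, y=3.0000
check cable 4: ‖A_4−P‖² = 7.2500 ≈ L_4² = 7.2500 ✓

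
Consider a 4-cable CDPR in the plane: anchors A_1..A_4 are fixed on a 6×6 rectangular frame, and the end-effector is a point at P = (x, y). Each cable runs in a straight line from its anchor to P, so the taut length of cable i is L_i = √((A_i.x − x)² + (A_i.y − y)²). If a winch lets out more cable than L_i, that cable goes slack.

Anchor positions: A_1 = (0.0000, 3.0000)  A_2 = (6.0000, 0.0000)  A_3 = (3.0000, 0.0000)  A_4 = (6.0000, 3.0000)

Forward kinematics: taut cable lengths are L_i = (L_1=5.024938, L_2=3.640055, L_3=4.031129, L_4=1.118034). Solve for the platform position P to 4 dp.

circle eqns → linear via eq_j − eq_1; set q_j = A_j·A_j − L_j²
q_1 = 0.0000+9.0000−25.2500 = -16.2500
-12.0000·x + 6.0000·y = q_1−q_2 = -39.0000
-6.0000·x + 6.0000·y = q_1−q_3 = -9.0000
-12.0000·x + 0.0000·y = q_1−q_4 = -60.0000
solve first two rows → x=5.0000, y=3.5000
check cable 4: ‖A_4−P‖² = 1.2500 ≈ L_4² = 1.2500 ✓

(5.0000, 3.5000)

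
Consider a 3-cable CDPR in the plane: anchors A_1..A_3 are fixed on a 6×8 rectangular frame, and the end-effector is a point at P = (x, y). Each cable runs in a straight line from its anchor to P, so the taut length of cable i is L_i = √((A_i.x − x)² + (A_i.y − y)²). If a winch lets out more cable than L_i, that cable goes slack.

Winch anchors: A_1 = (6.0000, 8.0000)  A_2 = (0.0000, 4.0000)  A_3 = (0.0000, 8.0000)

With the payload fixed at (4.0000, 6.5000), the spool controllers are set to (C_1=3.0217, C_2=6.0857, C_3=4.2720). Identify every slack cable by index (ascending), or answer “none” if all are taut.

1, 2

cable 1: √((2.0000)²+(1.5000)²)=2.5000, C_1=3.0217: slack
cable 2: √((-4.0000)²+(-2.5000)²)=4.7170, C_2=6.0857: slack
cable 3: √((-4.0000)²+(1.5000)²)=4.2720, C_3=4.2720: taut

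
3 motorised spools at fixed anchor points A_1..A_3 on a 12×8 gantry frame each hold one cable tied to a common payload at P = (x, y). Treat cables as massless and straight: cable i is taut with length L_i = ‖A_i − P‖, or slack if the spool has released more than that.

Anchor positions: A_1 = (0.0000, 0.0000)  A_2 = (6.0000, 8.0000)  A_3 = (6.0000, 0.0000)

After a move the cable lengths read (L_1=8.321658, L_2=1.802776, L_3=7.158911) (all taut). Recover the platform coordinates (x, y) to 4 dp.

circle eqns → linear via eq_j − eq_1; set c_j = A_j·A_j − L_j²
c_1 = 0.0000+0.0000−69.2500 = -69.2500
-12.0000·x − 16.0000·y = c_1−c_2 = -166.0000
-12.0000·x + 0.0000·y = c_1−c_3 = -54.0000
solve first two rows → x=4.5000, y=7.0000

(4.5000, 7.0000)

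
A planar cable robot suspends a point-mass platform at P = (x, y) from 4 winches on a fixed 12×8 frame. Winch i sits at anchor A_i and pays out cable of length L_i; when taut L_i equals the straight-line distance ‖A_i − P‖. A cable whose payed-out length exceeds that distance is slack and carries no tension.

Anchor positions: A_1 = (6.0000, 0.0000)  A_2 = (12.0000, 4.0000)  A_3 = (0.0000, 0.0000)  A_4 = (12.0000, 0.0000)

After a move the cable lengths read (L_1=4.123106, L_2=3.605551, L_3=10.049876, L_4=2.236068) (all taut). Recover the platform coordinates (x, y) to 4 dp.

expand ‖A_i−P‖²=L_i² and subtract eq 1 (q_i ≔ ‖A_i‖²−L_i²)
q_1 = 36.0000+0.0000−17.0000 = 19.0000
eq1−eq2 → [-12.0000  -8.0000]·P = -128.0000
eq1−eq3 → [12.0000  0.0000]·P = 120.0000
eq1−eq4 → [-12.0000  0.0000]·P = -120.0000
2×2 solve → P = (10.0000, 1.0000)
check cable 4: ‖A_4−P‖² = 5.0000 ≈ L_4² = 5.0000 ✓

(10.0000, 1.0000)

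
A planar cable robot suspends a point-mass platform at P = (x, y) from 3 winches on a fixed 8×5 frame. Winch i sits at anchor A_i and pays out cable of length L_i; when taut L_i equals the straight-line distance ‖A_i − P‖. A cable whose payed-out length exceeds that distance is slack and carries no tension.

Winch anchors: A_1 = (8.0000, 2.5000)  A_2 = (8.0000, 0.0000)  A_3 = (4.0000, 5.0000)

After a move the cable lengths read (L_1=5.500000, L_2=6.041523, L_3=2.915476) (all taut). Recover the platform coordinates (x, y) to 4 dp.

(2.5000, 2.5000)

circle eqns → linear via eq_j − eq_1; set c_j = A_j·A_j − L_j²
c_1 = 64.0000+6.2500−30.2500 = 40.0000
0.0000·x + 5.0000·y = c_1−c_2 = 12.5000
8.0000·x − 5.0000·y = c_1−c_3 = 7.5000
solve first two rows → x=2.5000, y=2.5000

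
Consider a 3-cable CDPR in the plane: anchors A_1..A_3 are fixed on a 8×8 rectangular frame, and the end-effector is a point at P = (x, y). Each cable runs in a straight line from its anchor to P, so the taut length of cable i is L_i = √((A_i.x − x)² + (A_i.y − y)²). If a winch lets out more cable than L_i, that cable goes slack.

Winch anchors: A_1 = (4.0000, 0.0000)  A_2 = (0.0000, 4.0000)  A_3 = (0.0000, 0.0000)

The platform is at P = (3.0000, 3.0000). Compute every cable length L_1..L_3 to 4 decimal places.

L_1: Δ = A_1−P = (1.0000, -3.0000) → ‖Δ‖ = √10.0000 = 3.1623
L_2: Δ = A_2−P = (-3.0000, 1.0000) → ‖Δ‖ = √10.0000 = 3.1623
L_3: Δ = A_3−P = (-3.0000, -3.0000) → ‖Δ‖ = √18.0000 = 4.2426

(3.1623, 3.1623, 4.2426)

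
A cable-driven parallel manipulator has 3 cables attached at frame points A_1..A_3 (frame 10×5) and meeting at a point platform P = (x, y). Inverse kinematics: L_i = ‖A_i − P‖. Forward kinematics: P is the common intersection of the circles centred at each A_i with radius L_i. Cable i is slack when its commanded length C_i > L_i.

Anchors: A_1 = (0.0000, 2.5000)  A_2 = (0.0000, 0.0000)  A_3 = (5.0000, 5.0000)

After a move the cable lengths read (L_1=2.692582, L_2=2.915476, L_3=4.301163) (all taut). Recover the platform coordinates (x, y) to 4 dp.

each cable: (A_i−P)·(A_i−P) = L_i²; let k_i = ‖A_i‖²−L_i²
k_1 = 0.0000+6.2500−7.2500 = -1.0000
row 1: 0.0000x + 5.0000y = 7.5000  (k_2=-8.5000)
row 2: -10.0000x − 5.0000y = -32.5000  (k_3=31.5000)
Cramer on rows 1–2 → x = 2.5000, y = 1.5000

(2.5000, 1.5000)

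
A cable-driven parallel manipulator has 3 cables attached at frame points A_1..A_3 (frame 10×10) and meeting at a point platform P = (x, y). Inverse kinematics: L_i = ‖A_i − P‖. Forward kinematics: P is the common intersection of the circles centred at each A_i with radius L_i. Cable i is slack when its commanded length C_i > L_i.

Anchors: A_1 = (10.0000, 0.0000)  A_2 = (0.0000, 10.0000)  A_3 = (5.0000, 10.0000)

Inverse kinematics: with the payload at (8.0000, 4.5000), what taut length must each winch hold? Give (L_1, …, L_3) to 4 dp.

L_1 = √((10.0000−8.0000)² + (0.0000−4.5000)²) = 4.9244
L_2 = √((0.0000−8.0000)² + (10.0000−4.5000)²) = 9.7082
L_3 = √((5.0000−8.0000)² + (10.0000−4.5000)²) = 6.2650

(4.9244, 9.7082, 6.2650)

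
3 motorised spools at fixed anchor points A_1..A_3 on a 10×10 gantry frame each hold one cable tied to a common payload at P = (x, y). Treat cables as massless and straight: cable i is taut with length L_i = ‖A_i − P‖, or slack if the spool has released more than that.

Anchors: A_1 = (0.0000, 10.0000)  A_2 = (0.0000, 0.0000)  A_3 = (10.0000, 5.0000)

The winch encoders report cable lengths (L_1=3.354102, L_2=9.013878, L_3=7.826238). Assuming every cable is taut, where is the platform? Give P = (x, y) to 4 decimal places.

each cable: (A_i−P)·(A_i−P) = L_i²; let k_i = ‖A_i‖²−L_i²
k_1 = 0.0000+100.0000−11.2500 = 88.7500
row 1: 0.0000x + 20.0000y = 170.0000  (k_2=-81.2500)
row 2: -20.0000x + 10.0000y = 25.0000  (k_3=63.7500)
Cramer on rows 1–2 → x = 3.0000, y = 8.5000

(3.0000, 8.5000)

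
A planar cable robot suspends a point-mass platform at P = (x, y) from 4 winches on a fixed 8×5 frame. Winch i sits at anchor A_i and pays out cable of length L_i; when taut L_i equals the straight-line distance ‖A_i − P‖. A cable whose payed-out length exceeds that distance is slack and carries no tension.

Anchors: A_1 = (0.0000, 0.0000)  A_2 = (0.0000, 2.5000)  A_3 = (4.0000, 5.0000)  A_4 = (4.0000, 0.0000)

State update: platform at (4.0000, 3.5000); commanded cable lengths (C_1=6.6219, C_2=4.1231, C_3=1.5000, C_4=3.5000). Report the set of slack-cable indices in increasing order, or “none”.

cable 1: √((-4.0000)²+(-3.5000)²)=5.3151, C_1=6.6219: slack
cable 2: √((-4.0000)²+(-1.0000)²)=4.1231, C_2=4.1231: taut
cable 3: √((0.0000)²+(1.5000)²)=1.5000, C_3=1.5000: taut
cable 4: √((0.0000)²+(-3.5000)²)=3.5000, C_4=3.5000: taut

1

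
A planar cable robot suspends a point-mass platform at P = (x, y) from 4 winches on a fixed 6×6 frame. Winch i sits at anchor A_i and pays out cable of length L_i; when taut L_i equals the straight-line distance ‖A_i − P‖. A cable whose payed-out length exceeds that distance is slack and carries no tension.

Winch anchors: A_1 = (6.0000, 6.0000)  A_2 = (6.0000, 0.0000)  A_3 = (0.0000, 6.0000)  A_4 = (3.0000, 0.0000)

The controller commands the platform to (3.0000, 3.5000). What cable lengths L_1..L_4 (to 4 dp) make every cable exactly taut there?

L_1 = √((6.0000−3.0000)² + (6.0000−3.5000)²) = 3.9051
L_2 = √((6.0000−3.0000)² + (0.0000−3.5000)²) = 4.6098
L_3 = √((0.0000−3.0000)² + (6.0000−3.5000)²) = 3.9051
L_4 = √((3.0000−3.0000)² + (0.0000−3.5000)²) = 3.5000

(3.9051, 4.6098, 3.9051, 3.5000)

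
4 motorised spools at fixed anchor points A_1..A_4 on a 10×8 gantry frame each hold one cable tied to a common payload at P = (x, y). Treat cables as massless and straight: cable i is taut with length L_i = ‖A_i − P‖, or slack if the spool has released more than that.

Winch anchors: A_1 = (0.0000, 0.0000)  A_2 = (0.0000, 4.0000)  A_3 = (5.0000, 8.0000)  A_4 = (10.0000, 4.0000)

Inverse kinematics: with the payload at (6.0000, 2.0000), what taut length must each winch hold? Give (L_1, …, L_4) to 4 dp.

L_1: Δ = A_1−P = (-6.0000, -2.0000) → ‖Δ‖ = √40.0000 = 6.3246
L_2: Δ = A_2−P = (-6.0000, 2.0000) → ‖Δ‖ = √40.0000 = 6.3246
L_3: Δ = A_3−P = (-1.0000, 6.0000) → ‖Δ‖ = √37.0000 = 6.0828
L_4: Δ = A_4−P = (4.0000, 2.0000) → ‖Δ‖ = √20.0000 = 4.4721

(6.3246, 6.3246, 6.0828, 4.4721)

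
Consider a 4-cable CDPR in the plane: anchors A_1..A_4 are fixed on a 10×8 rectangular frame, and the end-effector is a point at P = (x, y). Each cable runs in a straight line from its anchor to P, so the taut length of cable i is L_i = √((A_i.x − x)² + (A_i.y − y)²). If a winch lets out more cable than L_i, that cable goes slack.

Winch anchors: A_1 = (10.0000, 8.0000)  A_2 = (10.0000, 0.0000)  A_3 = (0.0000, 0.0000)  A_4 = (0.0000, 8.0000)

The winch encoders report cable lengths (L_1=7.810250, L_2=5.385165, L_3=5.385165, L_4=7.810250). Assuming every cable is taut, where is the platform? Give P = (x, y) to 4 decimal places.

(5.0000, 2.0000)

circle eqns → linear via eq_j − eq_1; set k_j = A_j·A_j − L_j²
k_1 = 100.0000+64.0000−61.0000 = 103.0000
0.0000·x + 16.0000·y = k_1−k_2 = 32.0000
20.0000·x + 16.0000·y = k_1−k_3 = 132.0000
20.0000·x + 0.0000·y = k_1−k_4 = 100.0000
solve first two rows → x=5.0000, y=2.0000
check cable 4: ‖A_4−P‖² = 61.0000 ≈ L_4² = 61.0000 ✓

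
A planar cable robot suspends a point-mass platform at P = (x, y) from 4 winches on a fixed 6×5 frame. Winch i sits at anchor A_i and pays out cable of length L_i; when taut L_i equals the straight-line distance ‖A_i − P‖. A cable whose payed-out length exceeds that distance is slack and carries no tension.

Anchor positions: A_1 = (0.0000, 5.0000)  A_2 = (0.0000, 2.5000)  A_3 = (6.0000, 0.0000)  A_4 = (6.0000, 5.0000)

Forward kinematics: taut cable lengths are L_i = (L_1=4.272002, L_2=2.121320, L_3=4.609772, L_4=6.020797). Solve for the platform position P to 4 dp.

(1.5000, 1.0000)

circle eqns → linear via eq_j − eq_1; set k_j = A_j·A_j − L_j²
k_1 = 0.0000+25.0000−18.2500 = 6.7500
0.0000·x + 5.0000·y = k_1−k_2 = 5.0000
-12.0000·x + 10.0000·y = k_1−k_3 = -8.0000
-12.0000·x + 0.0000·y = k_1−k_4 = -18.0000
solve first two rows → x=1.5000, y=1.0000
check cable 4: ‖A_4−P‖² = 36.2500 ≈ L_4² = 36.2500 ✓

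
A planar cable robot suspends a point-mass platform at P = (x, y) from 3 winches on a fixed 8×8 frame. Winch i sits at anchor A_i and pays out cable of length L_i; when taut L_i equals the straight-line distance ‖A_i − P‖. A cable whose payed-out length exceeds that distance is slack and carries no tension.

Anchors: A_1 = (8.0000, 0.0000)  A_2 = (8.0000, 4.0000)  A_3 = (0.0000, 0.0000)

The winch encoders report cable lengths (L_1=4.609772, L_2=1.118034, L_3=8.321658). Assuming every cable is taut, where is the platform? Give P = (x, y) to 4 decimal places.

(7.0000, 4.5000)

expand ‖A_i−P‖²=L_i² and subtract eq 1 (c_i ≔ ‖A_i‖²−L_i²)
c_1 = 64.0000+0.0000−21.2500 = 42.7500
eq1−eq2 → [0.0000  -8.0000]·P = -36.0000
eq1−eq3 → [16.0000  0.0000]·P = 112.0000
2×2 solve → P = (7.0000, 4.5000)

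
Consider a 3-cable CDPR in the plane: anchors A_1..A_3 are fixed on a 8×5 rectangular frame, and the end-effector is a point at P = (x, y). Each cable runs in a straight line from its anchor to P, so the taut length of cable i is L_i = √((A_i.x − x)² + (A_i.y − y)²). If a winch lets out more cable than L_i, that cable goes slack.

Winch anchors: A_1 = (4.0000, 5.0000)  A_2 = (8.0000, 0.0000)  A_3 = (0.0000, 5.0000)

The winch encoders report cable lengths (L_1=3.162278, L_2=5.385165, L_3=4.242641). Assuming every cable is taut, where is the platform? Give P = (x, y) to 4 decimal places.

(3.0000, 2.0000)

each cable: (A_i−P)·(A_i−P) = L_i²; let c_i = ‖A_i‖²−L_i²
c_1 = 16.0000+25.0000−10.0000 = 31.0000
row 1: -8.0000x + 10.0000y = -4.0000  (c_2=35.0000)
row 2: 8.0000x + 0.0000y = 24.0000  (c_3=7.0000)
Cramer on rows 1–2 → x = 3.0000, y = 2.0000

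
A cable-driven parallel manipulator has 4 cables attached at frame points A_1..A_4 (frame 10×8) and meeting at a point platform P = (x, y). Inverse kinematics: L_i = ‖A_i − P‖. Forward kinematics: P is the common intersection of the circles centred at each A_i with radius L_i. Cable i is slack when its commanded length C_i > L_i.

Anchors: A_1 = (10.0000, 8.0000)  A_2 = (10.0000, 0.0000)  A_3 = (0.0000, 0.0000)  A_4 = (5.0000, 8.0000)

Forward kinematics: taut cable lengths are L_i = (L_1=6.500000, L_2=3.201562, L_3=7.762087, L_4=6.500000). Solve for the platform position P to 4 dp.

(7.5000, 2.0000)

expand ‖A_i−P‖²=L_i² and subtract eq 1 (q_i ≔ ‖A_i‖²−L_i²)
q_1 = 100.0000+64.0000−42.2500 = 121.7500
eq1−eq2 → [0.0000  16.0000]·P = 32.0000
eq1−eq3 → [20.0000  16.0000]·P = 182.0000
eq1−eq4 → [10.0000  0.0000]·P = 75.0000
2×2 solve → P = (7.5000, 2.0000)
check cable 4: ‖A_4−P‖² = 42.2500 ≈ L_4² = 42.2500 ✓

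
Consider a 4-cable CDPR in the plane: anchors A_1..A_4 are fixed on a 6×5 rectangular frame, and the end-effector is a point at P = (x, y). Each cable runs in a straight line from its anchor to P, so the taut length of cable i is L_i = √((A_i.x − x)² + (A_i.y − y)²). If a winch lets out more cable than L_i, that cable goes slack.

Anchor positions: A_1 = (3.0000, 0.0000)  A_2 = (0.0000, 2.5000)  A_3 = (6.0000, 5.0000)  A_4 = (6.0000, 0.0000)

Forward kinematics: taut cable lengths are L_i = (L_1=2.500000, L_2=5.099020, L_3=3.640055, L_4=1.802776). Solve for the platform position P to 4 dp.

(5.0000, 1.5000)

each cable: (A_i−P)·(A_i−P) = L_i²; let c_i = ‖A_i‖²−L_i²
c_1 = 9.0000+0.0000−6.2500 = 2.7500
row 1: 6.0000x − 5.0000y = 22.5000  (c_2=-19.7500)
row 2: -6.0000x − 10.0000y = -45.0000  (c_3=47.7500)
row 3: -6.0000x + 0.0000y = -30.0000  (c_4=32.7500)
Cramer on rows 1–2 → x = 5.0000, y = 1.5000
check cable 4: ‖A_4−P‖² = 3.2500 ≈ L_4² = 3.2500 ✓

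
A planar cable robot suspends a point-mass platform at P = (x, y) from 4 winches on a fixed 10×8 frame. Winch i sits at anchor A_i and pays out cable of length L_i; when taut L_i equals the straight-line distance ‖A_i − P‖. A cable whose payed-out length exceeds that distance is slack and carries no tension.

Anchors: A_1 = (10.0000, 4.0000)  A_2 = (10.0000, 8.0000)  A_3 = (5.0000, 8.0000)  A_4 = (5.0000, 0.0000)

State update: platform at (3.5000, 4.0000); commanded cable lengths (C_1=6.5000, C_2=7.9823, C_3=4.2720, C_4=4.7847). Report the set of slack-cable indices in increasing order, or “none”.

2, 4

i=1: geometric 6.5000 vs commanded 6.5000 ⇒ taut
i=2: geometric 7.6322 vs commanded 7.9823 ⇒ slack
i=3: geometric 4.2720 vs commanded 4.2720 ⇒ taut
i=4: geometric 4.2720 vs commanded 4.7847 ⇒ slack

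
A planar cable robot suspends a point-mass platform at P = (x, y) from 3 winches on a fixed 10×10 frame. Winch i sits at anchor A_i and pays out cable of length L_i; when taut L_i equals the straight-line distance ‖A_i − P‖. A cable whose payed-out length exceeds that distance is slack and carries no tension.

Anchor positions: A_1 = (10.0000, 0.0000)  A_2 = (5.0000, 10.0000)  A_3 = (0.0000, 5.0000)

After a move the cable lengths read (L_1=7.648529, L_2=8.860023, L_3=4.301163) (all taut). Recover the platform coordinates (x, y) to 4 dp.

(2.5000, 1.5000)

expand ‖A_i−P‖²=L_i² and subtract eq 1 (k_i ≔ ‖A_i‖²−L_i²)
k_1 = 100.0000+0.0000−58.5000 = 41.5000
eq1−eq2 → [10.0000  -20.0000]·P = -5.0000
eq1−eq3 → [20.0000  -10.0000]·P = 35.0000
2×2 solve → P = (2.5000, 1.5000)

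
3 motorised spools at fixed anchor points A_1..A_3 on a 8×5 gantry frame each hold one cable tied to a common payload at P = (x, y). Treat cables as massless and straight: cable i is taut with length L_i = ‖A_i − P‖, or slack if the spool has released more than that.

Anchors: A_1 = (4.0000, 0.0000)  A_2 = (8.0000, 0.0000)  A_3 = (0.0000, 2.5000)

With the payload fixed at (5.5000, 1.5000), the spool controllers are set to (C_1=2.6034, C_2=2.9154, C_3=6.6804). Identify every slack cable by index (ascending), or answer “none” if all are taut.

1, 3

i=1: geometric 2.1213 vs commanded 2.6034 ⇒ slack
i=2: geometric 2.9155 vs commanded 2.9154 ⇒ taut
i=3: geometric 5.5902 vs commanded 6.6804 ⇒ slack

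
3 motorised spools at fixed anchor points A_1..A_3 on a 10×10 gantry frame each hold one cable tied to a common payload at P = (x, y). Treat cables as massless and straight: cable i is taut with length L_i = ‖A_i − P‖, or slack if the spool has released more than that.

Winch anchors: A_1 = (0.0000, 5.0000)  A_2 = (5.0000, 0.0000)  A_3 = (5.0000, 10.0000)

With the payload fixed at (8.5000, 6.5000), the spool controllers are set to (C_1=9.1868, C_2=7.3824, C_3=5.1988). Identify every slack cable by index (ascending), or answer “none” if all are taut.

1, 3

i=1: geometric 8.6313 vs commanded 9.1868 ⇒ slack
i=2: geometric 7.3824 vs commanded 7.3824 ⇒ taut
i=3: geometric 4.9497 vs commanded 5.1988 ⇒ slack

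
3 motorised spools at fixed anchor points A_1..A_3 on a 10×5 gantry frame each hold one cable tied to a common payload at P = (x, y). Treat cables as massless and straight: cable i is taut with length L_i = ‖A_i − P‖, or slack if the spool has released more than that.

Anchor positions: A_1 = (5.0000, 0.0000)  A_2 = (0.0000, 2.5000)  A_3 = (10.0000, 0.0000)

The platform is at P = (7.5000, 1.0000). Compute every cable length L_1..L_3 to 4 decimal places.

(2.6926, 7.6485, 2.6926)

L_1 = √((5.0000−7.5000)² + (0.0000−1.0000)²) = 2.6926
L_2 = √((0.0000−7.5000)² + (2.5000−1.0000)²) = 7.6485
L_3 = √((10.0000−7.5000)² + (0.0000−1.0000)²) = 2.6926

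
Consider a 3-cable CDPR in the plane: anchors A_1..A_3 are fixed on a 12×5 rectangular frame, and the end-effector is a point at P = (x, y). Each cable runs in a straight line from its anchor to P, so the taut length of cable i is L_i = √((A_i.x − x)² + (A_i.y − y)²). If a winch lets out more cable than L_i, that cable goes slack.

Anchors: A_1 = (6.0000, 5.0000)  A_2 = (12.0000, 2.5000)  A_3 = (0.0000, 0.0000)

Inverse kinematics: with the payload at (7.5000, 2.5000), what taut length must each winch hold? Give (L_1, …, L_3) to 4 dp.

(2.9155, 4.5000, 7.9057)

L_1: Δ = A_1−P = (-1.5000, 2.5000) → ‖Δ‖ = √8.5000 = 2.9155
L_2: Δ = A_2−P = (4.5000, 0.0000) → ‖Δ‖ = √20.2500 = 4.5000
L_3: Δ = A_3−P = (-7.5000, -2.5000) → ‖Δ‖ = √62.5000 = 7.9057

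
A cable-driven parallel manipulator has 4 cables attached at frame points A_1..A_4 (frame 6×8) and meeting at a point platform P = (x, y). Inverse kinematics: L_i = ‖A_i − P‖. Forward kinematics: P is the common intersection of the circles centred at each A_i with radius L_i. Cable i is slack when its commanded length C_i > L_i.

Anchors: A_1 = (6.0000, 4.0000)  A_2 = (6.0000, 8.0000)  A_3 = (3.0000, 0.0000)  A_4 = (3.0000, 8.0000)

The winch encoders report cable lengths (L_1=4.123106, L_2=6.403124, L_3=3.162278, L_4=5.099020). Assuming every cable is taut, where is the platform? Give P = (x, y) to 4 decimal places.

(2.0000, 3.0000)

expand ‖A_i−P‖²=L_i² and subtract eq 1 (q_i ≔ ‖A_i‖²−L_i²)
q_1 = 36.0000+16.0000−17.0000 = 35.0000
eq1−eq2 → [0.0000  -8.0000]·P = -24.0000
eq1−eq3 → [6.0000  8.0000]·P = 36.0000
eq1−eq4 → [6.0000  -8.0000]·P = -12.0000
2×2 solve → P = (2.0000, 3.0000)
check cable 4: ‖A_4−P‖² = 26.0000 ≈ L_4² = 26.0000 ✓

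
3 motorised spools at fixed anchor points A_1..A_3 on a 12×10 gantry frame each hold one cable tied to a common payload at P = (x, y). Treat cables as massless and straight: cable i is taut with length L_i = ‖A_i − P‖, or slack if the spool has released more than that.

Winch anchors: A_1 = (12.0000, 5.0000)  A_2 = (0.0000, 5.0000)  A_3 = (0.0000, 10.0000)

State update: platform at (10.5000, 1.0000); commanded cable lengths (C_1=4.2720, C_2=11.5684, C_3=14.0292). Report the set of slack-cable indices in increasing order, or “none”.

cable 1: √((1.5000)²+(4.0000)²)=4.2720, C_1=4.2720: taut
cable 2: √((-10.5000)²+(4.0000)²)=11.2361, C_2=11.5684: slack
cable 3: √((-10.5000)²+(9.0000)²)=13.8293, C_3=14.0292: slack

2, 3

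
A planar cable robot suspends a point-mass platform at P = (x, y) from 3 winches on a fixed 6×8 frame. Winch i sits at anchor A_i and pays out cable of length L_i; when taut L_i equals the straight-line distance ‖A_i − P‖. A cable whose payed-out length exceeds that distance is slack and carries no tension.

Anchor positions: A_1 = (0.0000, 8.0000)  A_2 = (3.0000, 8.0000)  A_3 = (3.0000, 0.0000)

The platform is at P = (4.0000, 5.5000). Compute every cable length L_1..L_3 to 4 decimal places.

(4.7170, 2.6926, 5.5902)

L_1 = √((0.0000−4.0000)² + (8.0000−5.5000)²) = 4.7170
L_2 = √((3.0000−4.0000)² + (8.0000−5.5000)²) = 2.6926
L_3 = √((3.0000−4.0000)² + (0.0000−5.5000)²) = 5.5902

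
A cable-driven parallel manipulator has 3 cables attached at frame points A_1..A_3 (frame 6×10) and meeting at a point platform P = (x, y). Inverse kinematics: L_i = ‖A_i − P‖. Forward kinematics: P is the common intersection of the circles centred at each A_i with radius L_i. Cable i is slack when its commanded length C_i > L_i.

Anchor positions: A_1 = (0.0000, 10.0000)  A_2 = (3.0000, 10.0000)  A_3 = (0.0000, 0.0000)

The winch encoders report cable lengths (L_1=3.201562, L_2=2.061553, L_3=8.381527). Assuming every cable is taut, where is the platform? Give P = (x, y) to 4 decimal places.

(2.5000, 8.0000)

each cable: (A_i−P)·(A_i−P) = L_i²; let k_i = ‖A_i‖²−L_i²
k_1 = 0.0000+100.0000−10.2500 = 89.7500
row 1: -6.0000x + 0.0000y = -15.0000  (k_2=104.7500)
row 2: 0.0000x + 20.0000y = 160.0000  (k_3=-70.2500)
Cramer on rows 1–2 → x = 2.5000, y = 8.0000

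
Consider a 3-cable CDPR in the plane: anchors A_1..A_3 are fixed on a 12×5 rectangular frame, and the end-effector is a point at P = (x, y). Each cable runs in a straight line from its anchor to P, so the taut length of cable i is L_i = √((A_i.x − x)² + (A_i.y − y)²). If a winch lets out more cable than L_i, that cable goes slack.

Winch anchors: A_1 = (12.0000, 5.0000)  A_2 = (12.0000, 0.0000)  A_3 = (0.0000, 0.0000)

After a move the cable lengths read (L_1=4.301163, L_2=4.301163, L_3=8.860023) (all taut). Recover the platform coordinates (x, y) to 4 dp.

(8.5000, 2.5000)

each cable: (A_i−P)·(A_i−P) = L_i²; let c_i = ‖A_i‖²−L_i²
c_1 = 144.0000+25.0000−18.5000 = 150.5000
row 1: 0.0000x + 10.0000y = 25.0000  (c_2=125.5000)
row 2: 24.0000x + 10.0000y = 229.0000  (c_3=-78.5000)
Cramer on rows 1–2 → x = 8.5000, y = 2.5000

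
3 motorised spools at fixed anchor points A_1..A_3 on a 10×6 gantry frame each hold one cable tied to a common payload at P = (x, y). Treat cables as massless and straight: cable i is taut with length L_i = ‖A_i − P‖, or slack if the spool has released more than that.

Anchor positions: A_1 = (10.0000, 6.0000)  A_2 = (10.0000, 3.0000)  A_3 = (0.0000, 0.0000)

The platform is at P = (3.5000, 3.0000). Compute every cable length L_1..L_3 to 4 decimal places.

(7.1589, 6.5000, 4.6098)

L_1 = √((10.0000−3.5000)² + (6.0000−3.0000)²) = 7.1589
L_2 = √((10.0000−3.5000)² + (3.0000−3.0000)²) = 6.5000
L_3 = √((0.0000−3.5000)² + (0.0000−3.0000)²) = 4.6098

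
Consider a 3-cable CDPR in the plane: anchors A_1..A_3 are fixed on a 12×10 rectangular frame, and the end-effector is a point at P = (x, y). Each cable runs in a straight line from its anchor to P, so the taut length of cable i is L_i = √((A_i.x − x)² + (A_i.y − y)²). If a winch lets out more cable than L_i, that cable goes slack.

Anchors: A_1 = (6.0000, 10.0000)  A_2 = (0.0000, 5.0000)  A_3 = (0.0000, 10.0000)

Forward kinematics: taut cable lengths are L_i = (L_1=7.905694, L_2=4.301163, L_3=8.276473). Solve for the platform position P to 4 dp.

(3.5000, 2.5000)

expand ‖A_i−P‖²=L_i² and subtract eq 1 (k_i ≔ ‖A_i‖²−L_i²)
k_1 = 36.0000+100.0000−62.5000 = 73.5000
eq1−eq2 → [12.0000  10.0000]·P = 67.0000
eq1−eq3 → [12.0000  0.0000]·P = 42.0000
2×2 solve → P = (3.5000, 2.5000)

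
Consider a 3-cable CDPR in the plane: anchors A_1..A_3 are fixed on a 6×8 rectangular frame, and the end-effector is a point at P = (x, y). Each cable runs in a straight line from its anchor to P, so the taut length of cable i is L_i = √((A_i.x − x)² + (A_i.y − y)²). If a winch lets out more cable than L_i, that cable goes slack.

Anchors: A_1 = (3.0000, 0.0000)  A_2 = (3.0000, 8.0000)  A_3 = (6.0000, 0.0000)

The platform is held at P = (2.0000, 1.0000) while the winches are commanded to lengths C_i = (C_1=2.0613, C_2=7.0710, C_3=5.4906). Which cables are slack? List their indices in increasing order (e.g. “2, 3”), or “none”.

1, 3

i=1: geometric 1.4142 vs commanded 2.0613 ⇒ slack
i=2: geometric 7.0711 vs commanded 7.0710 ⇒ taut
i=3: geometric 4.1231 vs commanded 5.4906 ⇒ slack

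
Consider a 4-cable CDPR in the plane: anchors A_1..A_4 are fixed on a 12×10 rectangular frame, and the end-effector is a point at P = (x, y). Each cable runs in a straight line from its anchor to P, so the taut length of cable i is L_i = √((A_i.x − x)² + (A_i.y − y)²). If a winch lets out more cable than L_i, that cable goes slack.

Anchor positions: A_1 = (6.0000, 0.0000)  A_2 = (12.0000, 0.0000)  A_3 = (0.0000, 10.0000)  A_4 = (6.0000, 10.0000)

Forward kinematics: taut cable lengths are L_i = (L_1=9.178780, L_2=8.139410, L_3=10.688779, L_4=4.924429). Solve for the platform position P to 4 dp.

(10.5000, 8.0000)

circle eqns → linear via eq_j − eq_1; set q_j = A_j·A_j − L_j²
q_1 = 36.0000+0.0000−84.2500 = -48.2500
-12.0000·x + 0.0000·y = q_1−q_2 = -126.0000
12.0000·x − 20.0000·y = q_1−q_3 = -34.0000
0.0000·x − 20.0000·y = q_1−q_4 = -160.0000
solve first two rows → x=10.5000, y=8.0000
check cable 4: ‖A_4−P‖² = 24.2500 ≈ L_4² = 24.2500 ✓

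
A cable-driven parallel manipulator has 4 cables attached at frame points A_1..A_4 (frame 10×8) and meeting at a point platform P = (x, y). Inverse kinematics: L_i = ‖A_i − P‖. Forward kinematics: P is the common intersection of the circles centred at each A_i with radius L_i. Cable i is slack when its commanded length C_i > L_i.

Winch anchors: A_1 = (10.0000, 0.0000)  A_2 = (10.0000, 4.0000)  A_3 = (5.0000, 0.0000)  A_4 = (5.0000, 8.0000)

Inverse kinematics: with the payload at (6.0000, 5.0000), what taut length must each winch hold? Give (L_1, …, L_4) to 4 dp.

(6.4031, 4.1231, 5.0990, 3.1623)

cable 1: Δx=4.0000, Δy=-5.0000; L_1 = √(Δx²+Δy²) = 6.4031
cable 2: Δx=4.0000, Δy=-1.0000; L_2 = √(Δx²+Δy²) = 4.1231
cable 3: Δx=-1.0000, Δy=-5.0000; L_3 = √(Δx²+Δy²) = 5.0990
cable 4: Δx=-1.0000, Δy=3.0000; L_4 = √(Δx²+Δy²) = 3.1623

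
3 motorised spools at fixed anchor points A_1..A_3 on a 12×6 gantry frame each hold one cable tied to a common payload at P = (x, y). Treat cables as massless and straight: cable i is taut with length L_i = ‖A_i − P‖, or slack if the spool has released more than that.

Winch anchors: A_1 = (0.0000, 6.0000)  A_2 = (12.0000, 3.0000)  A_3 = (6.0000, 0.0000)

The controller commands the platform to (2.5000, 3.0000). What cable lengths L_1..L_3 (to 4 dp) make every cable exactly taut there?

L_1 = √((0.0000−2.5000)² + (6.0000−3.0000)²) = 3.9051
L_2 = √((12.0000−2.5000)² + (3.0000−3.0000)²) = 9.5000
L_3 = √((6.0000−2.5000)² + (0.0000−3.0000)²) = 4.6098

(3.9051, 9.5000, 4.6098)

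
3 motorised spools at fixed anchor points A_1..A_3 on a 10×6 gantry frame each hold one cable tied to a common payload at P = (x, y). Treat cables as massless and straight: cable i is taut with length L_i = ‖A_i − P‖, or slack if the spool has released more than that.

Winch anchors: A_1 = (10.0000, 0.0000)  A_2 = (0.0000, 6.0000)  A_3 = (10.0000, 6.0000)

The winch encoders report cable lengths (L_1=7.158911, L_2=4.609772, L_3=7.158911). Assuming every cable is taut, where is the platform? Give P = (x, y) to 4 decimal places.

each cable: (A_i−P)·(A_i−P) = L_i²; let c_i = ‖A_i‖²−L_i²
c_1 = 100.0000+0.0000−51.2500 = 48.7500
row 1: 20.0000x − 12.0000y = 34.0000  (c_2=14.7500)
row 2: 0.0000x − 12.0000y = -36.0000  (c_3=84.7500)
Cramer on rows 1–2 → x = 3.5000, y = 3.0000

(3.5000, 3.0000)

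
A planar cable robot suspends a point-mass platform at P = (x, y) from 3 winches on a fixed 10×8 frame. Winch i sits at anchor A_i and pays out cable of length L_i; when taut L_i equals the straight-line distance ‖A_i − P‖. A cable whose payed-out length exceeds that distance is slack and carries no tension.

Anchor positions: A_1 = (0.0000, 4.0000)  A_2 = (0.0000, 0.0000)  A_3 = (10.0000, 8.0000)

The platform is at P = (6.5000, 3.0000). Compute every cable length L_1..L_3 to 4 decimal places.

(6.5765, 7.1589, 6.1033)

L_1: Δ = A_1−P = (-6.5000, 1.0000) → ‖Δ‖ = √43.2500 = 6.5765
L_2: Δ = A_2−P = (-6.5000, -3.0000) → ‖Δ‖ = √51.2500 = 7.1589
L_3: Δ = A_3−P = (3.5000, 5.0000) → ‖Δ‖ = √37.2500 = 6.1033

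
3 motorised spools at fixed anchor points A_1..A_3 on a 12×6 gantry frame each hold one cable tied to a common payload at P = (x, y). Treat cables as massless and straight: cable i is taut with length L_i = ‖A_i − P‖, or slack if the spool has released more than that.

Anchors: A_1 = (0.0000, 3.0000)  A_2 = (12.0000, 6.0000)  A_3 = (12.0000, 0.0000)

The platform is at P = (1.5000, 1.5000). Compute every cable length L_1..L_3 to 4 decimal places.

(2.1213, 11.4237, 10.6066)

L_1 = √((0.0000−1.5000)² + (3.0000−1.5000)²) = 2.1213
L_2 = √((12.0000−1.5000)² + (6.0000−1.5000)²) = 11.4237
L_3 = √((12.0000−1.5000)² + (0.0000−1.5000)²) = 10.6066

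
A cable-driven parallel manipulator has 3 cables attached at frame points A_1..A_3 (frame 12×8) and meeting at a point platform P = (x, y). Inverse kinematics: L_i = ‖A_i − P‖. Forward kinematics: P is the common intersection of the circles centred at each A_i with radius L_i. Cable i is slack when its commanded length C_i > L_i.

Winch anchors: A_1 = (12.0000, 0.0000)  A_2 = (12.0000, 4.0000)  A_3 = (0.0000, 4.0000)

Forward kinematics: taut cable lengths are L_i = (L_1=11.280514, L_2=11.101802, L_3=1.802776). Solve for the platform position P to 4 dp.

each cable: (A_i−P)·(A_i−P) = L_i²; let c_i = ‖A_i‖²−L_i²
c_1 = 144.0000+0.0000−127.2500 = 16.7500
row 1: 0.0000x − 8.0000y = -20.0000  (c_2=36.7500)
row 2: 24.0000x − 8.0000y = 4.0000  (c_3=12.7500)
Cramer on rows 1–2 → x = 1.0000, y = 2.5000

(1.0000, 2.5000)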